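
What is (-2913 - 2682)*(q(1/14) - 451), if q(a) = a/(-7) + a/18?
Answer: 1483747375/588 ≈ 2.5234e+6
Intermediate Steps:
q(a) = -11*a/126 (q(a) = a*(-⅐) + a*(1/18) = -a/7 + a/18 = -11*a/126)
(-2913 - 2682)*(q(1/14) - 451) = (-2913 - 2682)*(-11/(126*14) - 451) = -5595*(-11/(126*14) - 451) = -5595*(-11/126*1/14 - 451) = -5595*(-11/1764 - 451) = -5595*(-795575/1764) = 1483747375/588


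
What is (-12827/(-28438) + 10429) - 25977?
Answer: -442141197/28438 ≈ -15548.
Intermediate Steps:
(-12827/(-28438) + 10429) - 25977 = (-12827*(-1/28438) + 10429) - 25977 = (12827/28438 + 10429) - 25977 = 296592729/28438 - 25977 = -442141197/28438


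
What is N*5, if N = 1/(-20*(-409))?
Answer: 1/1636 ≈ 0.00061125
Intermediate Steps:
N = 1/8180 ≈ 0.00012225
N*5 = (1/8180)*5 = 1/1636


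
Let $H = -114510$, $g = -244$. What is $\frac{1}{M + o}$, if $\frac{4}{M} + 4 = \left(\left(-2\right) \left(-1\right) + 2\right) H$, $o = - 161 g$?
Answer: $\frac{114511}{4498450123} \approx 2.5456 \cdot 10^{-5}$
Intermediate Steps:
$o = 39284$ ($o = \left(-161\right) \left(-244\right) = 39284$)
$M = - \frac{1}{114511}$ ($M = \frac{4}{-4 + \left(\left(-2\right) \left(-1\right) + 2\right) \left(-114510\right)} = \frac{4}{-4 + \left(2 + 2\right) \left(-114510\right)} = \frac{4}{-4 + 4 \left(-114510\right)} = \frac{4}{-4 - 458040} = \frac{4}{-458044} = 4 \left(- \frac{1}{458044}\right) = - \frac{1}{114511} \approx -8.7328 \cdot 10^{-6}$)
$\frac{1}{M + o} = \frac{1}{- \frac{1}{114511} + 39284} = \frac{1}{\frac{4498450123}{114511}} = \frac{114511}{4498450123}$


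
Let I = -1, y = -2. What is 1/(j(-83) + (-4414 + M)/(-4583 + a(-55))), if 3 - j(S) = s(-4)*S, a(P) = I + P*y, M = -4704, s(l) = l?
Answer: -2237/731414 ≈ -0.0030585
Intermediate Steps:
a(P) = -1 - 2*P (a(P) = -1 + P*(-2) = -1 - 2*P)
j(S) = 3 + 4*S (j(S) = 3 - (-4)*S = 3 + 4*S)
1/(j(-83) + (-4414 + M)/(-4583 + a(-55))) = 1/((3 + 4*(-83)) + (-4414 - 4704)/(-4583 + (-1 - 2*(-55)))) = 1/((3 - 332) - 9118/(-4583 + (-1 + 110))) = 1/(-329 - 9118/(-4583 + 109)) = 1/(-329 - 9118/(-4474)) = 1/(-329 - 9118*(-1/4474)) = 1/(-329 + 4559/2237) = 1/(-731414/2237) = -2237/731414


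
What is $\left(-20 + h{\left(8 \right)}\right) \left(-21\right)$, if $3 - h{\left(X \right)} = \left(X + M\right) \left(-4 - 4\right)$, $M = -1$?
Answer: $-819$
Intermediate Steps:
$h{\left(X \right)} = -5 + 8 X$ ($h{\left(X \right)} = 3 - \left(X - 1\right) \left(-4 - 4\right) = 3 - \left(-1 + X\right) \left(-8\right) = 3 - \left(8 - 8 X\right) = 3 + \left(-8 + 8 X\right) = -5 + 8 X$)
$\left(-20 + h{\left(8 \right)}\right) \left(-21\right) = \left(-20 + \left(-5 + 8 \cdot 8\right)\right) \left(-21\right) = \left(-20 + \left(-5 + 64\right)\right) \left(-21\right) = \left(-20 + 59\right) \left(-21\right) = 39 \left(-21\right) = -819$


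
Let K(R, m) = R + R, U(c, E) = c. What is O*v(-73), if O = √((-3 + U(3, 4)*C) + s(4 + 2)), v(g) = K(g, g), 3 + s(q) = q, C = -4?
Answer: -292*I*√3 ≈ -505.76*I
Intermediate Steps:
s(q) = -3 + q
K(R, m) = 2*R
v(g) = 2*g
O = 2*I*√3 (O = √((-3 + 3*(-4)) + (-3 + (4 + 2))) = √((-3 - 12) + (-3 + 6)) = √(-15 + 3) = √(-12) = 2*I*√3 ≈ 3.4641*I)
O*v(-73) = (2*I*√3)*(2*(-73)) = (2*I*√3)*(-146) = -292*I*√3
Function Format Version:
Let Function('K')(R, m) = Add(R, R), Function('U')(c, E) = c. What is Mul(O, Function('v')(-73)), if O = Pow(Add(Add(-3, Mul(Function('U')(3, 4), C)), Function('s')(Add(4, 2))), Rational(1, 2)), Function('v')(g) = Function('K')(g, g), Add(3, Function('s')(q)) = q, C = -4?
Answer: Mul(-292, I, Pow(3, Rational(1, 2))) ≈ Mul(-505.76, I)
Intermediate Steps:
Function('s')(q) = Add(-3, q)
Function('K')(R, m) = Mul(2, R)
Function('v')(g) = Mul(2, g)
O = Mul(2, I, Pow(3, Rational(1, 2))) (O = Pow(Add(Add(-3, Mul(3, -4)), Add(-3, Add(4, 2))), Rational(1, 2)) = Pow(Add(Add(-3, -12), Add(-3, 6)), Rational(1, 2)) = Pow(Add(-15, 3), Rational(1, 2)) = Pow(-12, Rational(1, 2)) = Mul(2, I, Pow(3, Rational(1, 2))) ≈ Mul(3.4641, I))
Mul(O, Function('v')(-73)) = Mul(Mul(2, I, Pow(3, Rational(1, 2))), Mul(2, -73)) = Mul(Mul(2, I, Pow(3, Rational(1, 2))), -146) = Mul(-292, I, Pow(3, Rational(1, 2)))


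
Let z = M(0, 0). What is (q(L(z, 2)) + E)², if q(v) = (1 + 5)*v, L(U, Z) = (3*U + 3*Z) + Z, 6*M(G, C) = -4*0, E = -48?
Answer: 0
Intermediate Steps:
M(G, C) = 0 (M(G, C) = (-4*0)/6 = (⅙)*0 = 0)
z = 0
L(U, Z) = 3*U + 4*Z
q(v) = 6*v
(q(L(z, 2)) + E)² = (6*(3*0 + 4*2) - 48)² = (6*(0 + 8) - 48)² = (6*8 - 48)² = (48 - 48)² = 0² = 0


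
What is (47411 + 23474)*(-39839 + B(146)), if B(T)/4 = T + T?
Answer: -2741193835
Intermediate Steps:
B(T) = 8*T (B(T) = 4*(T + T) = 4*(2*T) = 8*T)
(47411 + 23474)*(-39839 + B(146)) = (47411 + 23474)*(-39839 + 8*146) = 70885*(-39839 + 1168) = 70885*(-38671) = -2741193835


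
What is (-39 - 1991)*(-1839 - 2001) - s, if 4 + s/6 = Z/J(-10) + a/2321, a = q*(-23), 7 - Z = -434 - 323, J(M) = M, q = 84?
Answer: 90468952212/11605 ≈ 7.7957e+6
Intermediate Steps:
Z = 764 (Z = 7 - (-434 - 323) = 7 - 1*(-757) = 7 + 757 = 764)
a = -1932 (a = 84*(-23) = -1932)
s = -5656212/11605 (s = -24 + 6*(764/(-10) - 1932/2321) = -24 + 6*(764*(-1/10) - 1932*1/2321) = -24 + 6*(-382/5 - 1932/2321) = -24 + 6*(-896282/11605) = -24 - 5377692/11605 = -5656212/11605 ≈ -487.39)
(-39 - 1991)*(-1839 - 2001) - s = (-39 - 1991)*(-1839 - 2001) - 1*(-5656212/11605) = -2030*(-3840) + 5656212/11605 = 7795200 + 5656212/11605 = 90468952212/11605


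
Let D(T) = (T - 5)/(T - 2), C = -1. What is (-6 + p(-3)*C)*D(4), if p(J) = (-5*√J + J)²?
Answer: -30 + 15*I*√3 ≈ -30.0 + 25.981*I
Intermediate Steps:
D(T) = (-5 + T)/(-2 + T)
p(J) = (J - 5*√J)²
(-6 + p(-3)*C)*D(4) = (-6 + (-1*(-3) + 5*√(-3))²*(-1))*((-5 + 4)/(-2 + 4)) = (-6 + (3 + 5*(I*√3))²*(-1))*(-1/2) = (-6 + (3 + 5*I*√3)²*(-1))*((½)*(-1)) = (-6 - (3 + 5*I*√3)²)*(-½) = 3 + (3 + 5*I*√3)²/2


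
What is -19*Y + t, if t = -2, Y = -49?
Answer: 929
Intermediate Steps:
-19*Y + t = -19*(-49) - 2 = 931 - 2 = 929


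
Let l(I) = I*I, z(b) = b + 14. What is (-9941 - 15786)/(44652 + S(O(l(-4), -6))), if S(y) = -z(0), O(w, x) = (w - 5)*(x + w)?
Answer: -25727/44638 ≈ -0.57635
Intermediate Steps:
z(b) = 14 + b
l(I) = I²
O(w, x) = (-5 + w)*(w + x)
S(y) = -14 (S(y) = -(14 + 0) = -1*14 = -14)
(-9941 - 15786)/(44652 + S(O(l(-4), -6))) = (-9941 - 15786)/(44652 - 14) = -25727/44638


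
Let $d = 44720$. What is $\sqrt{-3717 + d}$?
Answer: $\sqrt{41003} \approx 202.49$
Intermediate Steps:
$\sqrt{-3717 + d} = \sqrt{-3717 + 44720} = \sqrt{41003}$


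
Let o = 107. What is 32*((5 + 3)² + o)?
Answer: 5472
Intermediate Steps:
32*((5 + 3)² + o) = 32*((5 + 3)² + 107) = 32*(8² + 107) = 32*(64 + 107) = 32*171 = 5472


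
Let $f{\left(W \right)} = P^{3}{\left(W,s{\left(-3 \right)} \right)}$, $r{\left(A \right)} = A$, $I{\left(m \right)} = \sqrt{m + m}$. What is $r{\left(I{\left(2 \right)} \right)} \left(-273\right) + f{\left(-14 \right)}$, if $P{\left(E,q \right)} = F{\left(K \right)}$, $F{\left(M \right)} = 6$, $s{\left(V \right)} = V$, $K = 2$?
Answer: $-330$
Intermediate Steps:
$P{\left(E,q \right)} = 6$
$I{\left(m \right)} = \sqrt{2} \sqrt{m}$ ($I{\left(m \right)} = \sqrt{2 m} = \sqrt{2} \sqrt{m}$)
$f{\left(W \right)} = 216$ ($f{\left(W \right)} = 6^{3} = 216$)
$r{\left(I{\left(2 \right)} \right)} \left(-273\right) + f{\left(-14 \right)} = \sqrt{2} \sqrt{2} \left(-273\right) + 216 = 2 \left(-273\right) + 216 = -546 + 216 = -330$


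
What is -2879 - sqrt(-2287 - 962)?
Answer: -2879 - 57*I ≈ -2879.0 - 57.0*I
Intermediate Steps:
-2879 - sqrt(-2287 - 962) = -2879 - sqrt(-3249) = -2879 - 57*I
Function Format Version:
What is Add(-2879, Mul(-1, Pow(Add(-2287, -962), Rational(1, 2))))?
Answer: Add(-2879, Mul(-57, I)) ≈ Add(-2879.0, Mul(-57.000, I))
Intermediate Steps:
Add(-2879, Mul(-1, Pow(Add(-2287, -962), Rational(1, 2)))) = Add(-2879, Mul(-1, Pow(-3249, Rational(1, 2)))) = Add(-2879, Mul(-1, Mul(57, I))) = Add(-2879, Mul(-57, I))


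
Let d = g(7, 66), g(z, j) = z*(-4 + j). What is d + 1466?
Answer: 1900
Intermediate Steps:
d = 434 (d = 7*(-4 + 66) = 7*62 = 434)
d + 1466 = 434 + 1466 = 1900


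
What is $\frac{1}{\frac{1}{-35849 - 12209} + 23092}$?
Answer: $\frac{48058}{1109755335} \approx 4.3305 \cdot 10^{-5}$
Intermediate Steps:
$\frac{1}{\frac{1}{-35849 - 12209} + 23092} = \frac{1}{\frac{1}{-48058} + 23092} = \frac{1}{- \frac{1}{48058} + 23092} = \frac{1}{\frac{1109755335}{48058}} = \frac{48058}{1109755335}$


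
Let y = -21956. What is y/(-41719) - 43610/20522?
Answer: -684392279/428078659 ≈ -1.5988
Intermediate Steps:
y/(-41719) - 43610/20522 = -21956/(-41719) - 43610/20522 = -21956*(-1/41719) - 43610*1/20522 = 21956/41719 - 21805/10261 = -684392279/428078659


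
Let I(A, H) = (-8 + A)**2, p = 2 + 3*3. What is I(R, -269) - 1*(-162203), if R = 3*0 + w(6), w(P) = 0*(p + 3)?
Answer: 162267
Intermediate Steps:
p = 11 (p = 2 + 9 = 11)
w(P) = 0 (w(P) = 0*(11 + 3) = 0*14 = 0)
R = 0 (R = 3*0 + 0 = 0 + 0 = 0)
I(R, -269) - 1*(-162203) = (-8 + 0)**2 - 1*(-162203) = (-8)**2 + 162203 = 64 + 162203 = 162267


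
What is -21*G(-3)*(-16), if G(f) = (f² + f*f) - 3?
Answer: 5040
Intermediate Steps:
G(f) = -3 + 2*f² (G(f) = (f² + f²) - 3 = 2*f² - 3 = -3 + 2*f²)
-21*G(-3)*(-16) = -21*(-3 + 2*(-3)²)*(-16) = -21*(-3 + 2*9)*(-16) = -21*(-3 + 18)*(-16) = -21*15*(-16) = -315*(-16) = 5040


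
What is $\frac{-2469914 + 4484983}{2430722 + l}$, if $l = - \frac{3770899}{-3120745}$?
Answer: $\frac{6288516506405}{7585667298789} \approx 0.829$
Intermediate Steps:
$l = \frac{3770899}{3120745}$ ($l = \left(-3770899\right) \left(- \frac{1}{3120745}\right) = \frac{3770899}{3120745} \approx 1.2083$)
$\frac{-2469914 + 4484983}{2430722 + l} = \frac{-2469914 + 4484983}{2430722 + \frac{3770899}{3120745}} = \frac{2015069}{\frac{7585667298789}{3120745}} = 2015069 \cdot \frac{3120745}{7585667298789} = \frac{6288516506405}{7585667298789}$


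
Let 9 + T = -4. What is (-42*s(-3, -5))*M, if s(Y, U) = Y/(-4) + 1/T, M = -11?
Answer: 8085/26 ≈ 310.96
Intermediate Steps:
T = -13 (T = -9 - 4 = -13)
s(Y, U) = -1/13 - Y/4 (s(Y, U) = Y/(-4) + 1/(-13) = Y*(-1/4) + 1*(-1/13) = -Y/4 - 1/13 = -1/13 - Y/4)
(-42*s(-3, -5))*M = -42*(-1/13 - 1/4*(-3))*(-11) = -42*(-1/13 + 3/4)*(-11) = -42*35/52*(-11) = -735/26*(-11) = 8085/26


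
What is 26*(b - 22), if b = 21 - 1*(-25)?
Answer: 624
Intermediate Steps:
b = 46 (b = 21 + 25 = 46)
26*(b - 22) = 26*(46 - 22) = 26*24 = 624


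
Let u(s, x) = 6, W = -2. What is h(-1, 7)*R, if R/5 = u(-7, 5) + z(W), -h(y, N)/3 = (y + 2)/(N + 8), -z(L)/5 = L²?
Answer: 14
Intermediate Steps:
z(L) = -5*L²
h(y, N) = -3*(2 + y)/(8 + N) (h(y, N) = -3*(y + 2)/(N + 8) = -3*(2 + y)/(8 + N))
R = -70 (R = 5*(6 - 5*(-2)²) = 5*(6 - 5*4) = 5*(6 - 20) = 5*(-14) = -70)
h(-1, 7)*R = (3*(-2 - 1*(-1))/(8 + 7))*(-70) = (3*(-2 + 1)/15)*(-70) = (3*(1/15)*(-1))*(-70) = -⅕*(-70) = 14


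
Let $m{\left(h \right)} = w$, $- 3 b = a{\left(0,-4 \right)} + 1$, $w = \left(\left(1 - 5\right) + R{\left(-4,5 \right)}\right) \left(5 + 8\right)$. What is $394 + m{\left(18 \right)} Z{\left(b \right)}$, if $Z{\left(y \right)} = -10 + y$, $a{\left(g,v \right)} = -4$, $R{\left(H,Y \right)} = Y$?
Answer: $277$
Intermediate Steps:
$w = 13$ ($w = \left(\left(1 - 5\right) + 5\right) \left(5 + 8\right) = \left(\left(1 - 5\right) + 5\right) 13 = \left(-4 + 5\right) 13 = 1 \cdot 13 = 13$)
$b = 1$ ($b = - \frac{-4 + 1}{3} = \left(- \frac{1}{3}\right) \left(-3\right) = 1$)
$m{\left(h \right)} = 13$
$394 + m{\left(18 \right)} Z{\left(b \right)} = 394 + 13 \left(-10 + 1\right) = 394 + 13 \left(-9\right) = 394 - 117 = 277$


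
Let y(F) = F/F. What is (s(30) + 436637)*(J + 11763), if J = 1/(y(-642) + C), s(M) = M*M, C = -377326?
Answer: 1941996587162038/377325 ≈ 5.1467e+9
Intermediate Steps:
y(F) = 1
s(M) = M²
J = -1/377325 (J = 1/(1 - 377326) = 1/(-377325) = -1/377325 ≈ -2.6502e-6)
(s(30) + 436637)*(J + 11763) = (30² + 436637)*(-1/377325 + 11763) = (900 + 436637)*(4438473974/377325) = 437537*(4438473974/377325) = 1941996587162038/377325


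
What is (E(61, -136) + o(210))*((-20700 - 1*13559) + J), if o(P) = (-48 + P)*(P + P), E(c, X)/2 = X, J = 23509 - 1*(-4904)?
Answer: -396171728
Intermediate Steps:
J = 28413 (J = 23509 + 4904 = 28413)
E(c, X) = 2*X
o(P) = 2*P*(-48 + P) (o(P) = (-48 + P)*(2*P) = 2*P*(-48 + P))
(E(61, -136) + o(210))*((-20700 - 1*13559) + J) = (2*(-136) + 2*210*(-48 + 210))*((-20700 - 1*13559) + 28413) = (-272 + 2*210*162)*((-20700 - 13559) + 28413) = (-272 + 68040)*(-34259 + 28413) = 67768*(-5846) = -396171728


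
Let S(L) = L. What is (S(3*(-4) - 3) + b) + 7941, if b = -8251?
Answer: -325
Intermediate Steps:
(S(3*(-4) - 3) + b) + 7941 = ((3*(-4) - 3) - 8251) + 7941 = ((-12 - 3) - 8251) + 7941 = (-15 - 8251) + 7941 = -8266 + 7941 = -325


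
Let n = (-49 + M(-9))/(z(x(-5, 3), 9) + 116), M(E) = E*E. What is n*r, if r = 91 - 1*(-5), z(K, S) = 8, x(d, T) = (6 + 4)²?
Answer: 768/31 ≈ 24.774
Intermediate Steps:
x(d, T) = 100 (x(d, T) = 10² = 100)
M(E) = E²
r = 96 (r = 91 + 5 = 96)
n = 8/31 (n = (-49 + (-9)²)/(8 + 116) = (-49 + 81)/124 = 32*(1/124) = 8/31 ≈ 0.25806)
n*r = (8/31)*96 = 768/31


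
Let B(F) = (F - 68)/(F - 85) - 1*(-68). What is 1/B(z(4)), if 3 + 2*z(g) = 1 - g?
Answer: 88/6055 ≈ 0.014533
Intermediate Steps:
z(g) = -1 - g/2 (z(g) = -3/2 + (1 - g)/2 = -3/2 + (1/2 - g/2) = -1 - g/2)
B(F) = 68 + (-68 + F)/(-85 + F) (B(F) = (-68 + F)/(-85 + F) + 68 = 68 + (-68 + F)/(-85 + F))
1/B(z(4)) = 1/((-5848 + 69*(-1 - 1/2*4))/(-85 + (-1 - 1/2*4))) = 1/((-5848 + 69*(-1 - 2))/(-85 + (-1 - 2))) = 1/((-5848 + 69*(-3))/(-85 - 3)) = 1/((-5848 - 207)/(-88)) = 1/(-1/88*(-6055)) = 1/(6055/88) = 88/6055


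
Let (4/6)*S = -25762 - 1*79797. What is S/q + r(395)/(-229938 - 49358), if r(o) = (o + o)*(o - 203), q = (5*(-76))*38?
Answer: 328383207/31508080 ≈ 10.422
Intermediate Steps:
S = -316677/2 (S = 3*(-25762 - 1*79797)/2 = 3*(-25762 - 79797)/2 = (3/2)*(-105559) = -316677/2 ≈ -1.5834e+5)
q = -14440 (q = -380*38 = -14440)
r(o) = 2*o*(-203 + o) (r(o) = (2*o)*(-203 + o) = 2*o*(-203 + o))
S/q + r(395)/(-229938 - 49358) = -316677/2/(-14440) + (2*395*(-203 + 395))/(-229938 - 49358) = -316677/2*(-1/14440) + (2*395*192)/(-279296) = 316677/28880 + 151680*(-1/279296) = 316677/28880 - 1185/2182 = 328383207/31508080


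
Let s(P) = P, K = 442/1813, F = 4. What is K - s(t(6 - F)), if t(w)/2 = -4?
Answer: 14946/1813 ≈ 8.2438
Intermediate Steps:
t(w) = -8 (t(w) = 2*(-4) = -8)
K = 442/1813 (K = 442*(1/1813) = 442/1813 ≈ 0.24379)
K - s(t(6 - F)) = 442/1813 - 1*(-8) = 442/1813 + 8 = 14946/1813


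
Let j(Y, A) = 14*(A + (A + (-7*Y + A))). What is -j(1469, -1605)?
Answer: 211372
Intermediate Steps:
j(Y, A) = -98*Y + 42*A (j(Y, A) = 14*(A + (A + (A - 7*Y))) = 14*(A + (-7*Y + 2*A)) = 14*(-7*Y + 3*A) = -98*Y + 42*A)
-j(1469, -1605) = -(-98*1469 + 42*(-1605)) = -(-143962 - 67410) = -1*(-211372) = 211372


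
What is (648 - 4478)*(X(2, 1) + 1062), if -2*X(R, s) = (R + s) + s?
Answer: -4059800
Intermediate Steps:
X(R, s) = -s - R/2 (X(R, s) = -((R + s) + s)/2 = -(R + 2*s)/2 = -s - R/2)
(648 - 4478)*(X(2, 1) + 1062) = (648 - 4478)*((-1*1 - ½*2) + 1062) = -3830*((-1 - 1) + 1062) = -3830*(-2 + 1062) = -3830*1060 = -4059800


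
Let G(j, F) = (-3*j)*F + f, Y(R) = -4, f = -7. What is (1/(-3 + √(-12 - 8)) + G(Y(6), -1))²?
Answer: 8*(-482*I + 551*√5)/(-11*I + 12*√5) ≈ 364.92 + 5.8919*I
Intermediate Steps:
G(j, F) = -7 - 3*F*j (G(j, F) = (-3*j)*F - 7 = -3*F*j - 7 = -7 - 3*F*j)
(1/(-3 + √(-12 - 8)) + G(Y(6), -1))² = (1/(-3 + √(-12 - 8)) + (-7 - 3*(-1)*(-4)))² = (1/(-3 + √(-20)) + (-7 - 12))² = (1/(-3 + 2*I*√5) - 19)² = (-19 + 1/(-3 + 2*I*√5))²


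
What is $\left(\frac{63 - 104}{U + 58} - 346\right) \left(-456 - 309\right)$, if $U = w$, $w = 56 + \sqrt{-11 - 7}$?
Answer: $\frac{63856505}{241} - \frac{3485 i \sqrt{2}}{482} \approx 2.6497 \cdot 10^{5} - 10.225 i$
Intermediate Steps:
$w = 56 + 3 i \sqrt{2}$ ($w = 56 + \sqrt{-18} = 56 + 3 i \sqrt{2} \approx 56.0 + 4.2426 i$)
$U = 56 + 3 i \sqrt{2} \approx 56.0 + 4.2426 i$
$\left(\frac{63 - 104}{U + 58} - 346\right) \left(-456 - 309\right) = \left(\frac{63 - 104}{\left(56 + 3 i \sqrt{2}\right) + 58} - 346\right) \left(-456 - 309\right) = \left(- \frac{41}{114 + 3 i \sqrt{2}} - 346\right) \left(-456 - 309\right) = \left(-346 - \frac{41}{114 + 3 i \sqrt{2}}\right) \left(-456 - 309\right) = \left(-346 - \frac{41}{114 + 3 i \sqrt{2}}\right) \left(-765\right) = 264690 + \frac{31365}{114 + 3 i \sqrt{2}}$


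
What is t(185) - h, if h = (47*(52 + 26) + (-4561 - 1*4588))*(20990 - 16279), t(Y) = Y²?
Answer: 25864638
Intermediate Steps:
h = -25830413 (h = (47*78 + (-4561 - 4588))*4711 = (3666 - 9149)*4711 = -5483*4711 = -25830413)
t(185) - h = 185² - 1*(-25830413) = 34225 + 25830413 = 25864638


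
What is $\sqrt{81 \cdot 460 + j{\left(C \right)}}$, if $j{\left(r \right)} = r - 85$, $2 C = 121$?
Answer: $\frac{\sqrt{148942}}{2} \approx 192.97$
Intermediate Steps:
$C = \frac{121}{2}$ ($C = \frac{1}{2} \cdot 121 = \frac{121}{2} \approx 60.5$)
$j{\left(r \right)} = -85 + r$
$\sqrt{81 \cdot 460 + j{\left(C \right)}} = \sqrt{81 \cdot 460 + \left(-85 + \frac{121}{2}\right)} = \sqrt{37260 - \frac{49}{2}} = \sqrt{\frac{74471}{2}} = \frac{\sqrt{148942}}{2}$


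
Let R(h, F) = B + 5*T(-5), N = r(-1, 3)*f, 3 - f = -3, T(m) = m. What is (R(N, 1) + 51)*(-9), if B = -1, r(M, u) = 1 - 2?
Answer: -225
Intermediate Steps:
r(M, u) = -1
f = 6 (f = 3 - 1*(-3) = 3 + 3 = 6)
N = -6 (N = -1*6 = -6)
R(h, F) = -26 (R(h, F) = -1 + 5*(-5) = -1 - 25 = -26)
(R(N, 1) + 51)*(-9) = (-26 + 51)*(-9) = 25*(-9) = -225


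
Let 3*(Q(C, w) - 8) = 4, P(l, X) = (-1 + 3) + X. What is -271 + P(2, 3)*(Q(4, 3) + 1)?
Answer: -658/3 ≈ -219.33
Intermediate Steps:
P(l, X) = 2 + X
Q(C, w) = 28/3 (Q(C, w) = 8 + (⅓)*4 = 8 + 4/3 = 28/3)
-271 + P(2, 3)*(Q(4, 3) + 1) = -271 + (2 + 3)*(28/3 + 1) = -271 + 5*(31/3) = -271 + 155/3 = -658/3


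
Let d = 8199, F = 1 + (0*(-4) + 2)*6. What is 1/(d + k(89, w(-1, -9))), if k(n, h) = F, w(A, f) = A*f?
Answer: 1/8212 ≈ 0.00012177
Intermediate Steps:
F = 13 (F = 1 + (0 + 2)*6 = 1 + 2*6 = 1 + 12 = 13)
k(n, h) = 13
1/(d + k(89, w(-1, -9))) = 1/(8199 + 13) = 1/8212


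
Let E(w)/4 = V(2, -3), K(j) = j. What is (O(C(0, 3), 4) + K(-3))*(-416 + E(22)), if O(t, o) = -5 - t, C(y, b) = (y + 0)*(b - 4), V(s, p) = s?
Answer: 3264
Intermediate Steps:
E(w) = 8 (E(w) = 4*2 = 8)
C(y, b) = y*(-4 + b)
(O(C(0, 3), 4) + K(-3))*(-416 + E(22)) = ((-5 - 0*(-4 + 3)) - 3)*(-416 + 8) = ((-5 - 0*(-1)) - 3)*(-408) = ((-5 - 1*0) - 3)*(-408) = ((-5 + 0) - 3)*(-408) = (-5 - 3)*(-408) = -8*(-408) = 3264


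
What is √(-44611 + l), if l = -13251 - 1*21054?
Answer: 2*I*√19729 ≈ 280.92*I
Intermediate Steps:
l = -34305 (l = -13251 - 21054 = -34305)
√(-44611 + l) = √(-44611 - 34305) = √(-78916) = 2*I*√19729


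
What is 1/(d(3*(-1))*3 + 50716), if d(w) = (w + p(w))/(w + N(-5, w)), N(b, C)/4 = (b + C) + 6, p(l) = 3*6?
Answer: 11/557831 ≈ 1.9719e-5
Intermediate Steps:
p(l) = 18
N(b, C) = 24 + 4*C + 4*b (N(b, C) = 4*((b + C) + 6) = 4*((C + b) + 6) = 4*(6 + C + b) = 24 + 4*C + 4*b)
d(w) = (18 + w)/(4 + 5*w) (d(w) = (w + 18)/(w + (24 + 4*w + 4*(-5))) = (18 + w)/(w + (24 + 4*w - 20)) = (18 + w)/(w + (4 + 4*w)) = (18 + w)/(4 + 5*w))
1/(d(3*(-1))*3 + 50716) = 1/(((18 + 3*(-1))/(4 + 5*(3*(-1))))*3 + 50716) = 1/(((18 - 3)/(4 + 5*(-3)))*3 + 50716) = 1/((15/(4 - 15))*3 + 50716) = 1/((15/(-11))*3 + 50716) = 1/(-1/11*15*3 + 50716) = 1/(-15/11*3 + 50716) = 1/(-45/11 + 50716) = 1/(557831/11) = 11/557831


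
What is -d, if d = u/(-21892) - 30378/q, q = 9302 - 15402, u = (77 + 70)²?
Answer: -2185329/547300 ≈ -3.9929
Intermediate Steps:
u = 21609 (u = 147² = 21609)
q = -6100
d = 2185329/547300 (d = 21609/(-21892) - 30378/(-6100) = 21609*(-1/21892) - 30378*(-1/6100) = -21609/21892 + 249/50 = 2185329/547300 ≈ 3.9929)
-d = -1*2185329/547300 = -2185329/547300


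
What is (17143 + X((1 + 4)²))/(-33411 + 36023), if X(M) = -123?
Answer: 4255/653 ≈ 6.5161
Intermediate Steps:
(17143 + X((1 + 4)²))/(-33411 + 36023) = (17143 - 123)/(-33411 + 36023) = 17020/2612 = 17020*(1/2612) = 4255/653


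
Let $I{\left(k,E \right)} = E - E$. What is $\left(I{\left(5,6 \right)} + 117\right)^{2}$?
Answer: $13689$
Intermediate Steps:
$I{\left(k,E \right)} = 0$
$\left(I{\left(5,6 \right)} + 117\right)^{2} = \left(0 + 117\right)^{2} = 117^{2} = 13689$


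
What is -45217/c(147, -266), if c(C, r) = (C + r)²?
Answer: -45217/14161 ≈ -3.1931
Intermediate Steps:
-45217/c(147, -266) = -45217/(147 - 266)² = -45217/((-119)²) = -45217/14161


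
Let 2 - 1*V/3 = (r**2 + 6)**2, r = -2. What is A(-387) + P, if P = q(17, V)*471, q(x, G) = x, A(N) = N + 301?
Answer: 7921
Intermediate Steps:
V = -294 (V = 6 - 3*((-2)**2 + 6)**2 = 6 - 3*(4 + 6)**2 = 6 - 3*10**2 = 6 - 3*100 = 6 - 300 = -294)
A(N) = 301 + N
P = 8007 (P = 17*471 = 8007)
A(-387) + P = (301 - 387) + 8007 = -86 + 8007 = 7921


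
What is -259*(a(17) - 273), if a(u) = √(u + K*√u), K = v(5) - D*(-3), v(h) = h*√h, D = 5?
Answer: 70707 - 259*√(17 + 5*√17*(3 + √5)) ≈ 67812.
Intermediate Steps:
v(h) = h^(3/2)
K = 15 + 5*√5 (K = 5^(3/2) - 5*(-3) = 5*√5 - 1*(-15) = 5*√5 + 15 = 15 + 5*√5 ≈ 26.180)
a(u) = √(u + √u*(15 + 5*√5)) (a(u) = √(u + (15 + 5*√5)*√u) = √(u + √u*(15 + 5*√5)))
-259*(a(17) - 273) = -259*(√(17 + 5*√17*(3 + √5)) - 273) = -259*(-273 + √(17 + 5*√17*(3 + √5))) = 70707 - 259*√(17 + 5*√17*(3 + √5))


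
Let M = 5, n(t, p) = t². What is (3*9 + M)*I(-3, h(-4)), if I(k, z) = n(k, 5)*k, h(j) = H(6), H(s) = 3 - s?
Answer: -864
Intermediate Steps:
h(j) = -3 (h(j) = 3 - 1*6 = 3 - 6 = -3)
I(k, z) = k³ (I(k, z) = k²*k = k³)
(3*9 + M)*I(-3, h(-4)) = (3*9 + 5)*(-3)³ = (27 + 5)*(-27) = 32*(-27) = -864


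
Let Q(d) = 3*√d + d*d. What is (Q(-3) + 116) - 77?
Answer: 48 + 3*I*√3 ≈ 48.0 + 5.1962*I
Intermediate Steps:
Q(d) = d² + 3*√d (Q(d) = 3*√d + d² = d² + 3*√d)
(Q(-3) + 116) - 77 = (((-3)² + 3*√(-3)) + 116) - 77 = ((9 + 3*(I*√3)) + 116) - 77 = ((9 + 3*I*√3) + 116) - 77 = (125 + 3*I*√3) - 77 = 48 + 3*I*√3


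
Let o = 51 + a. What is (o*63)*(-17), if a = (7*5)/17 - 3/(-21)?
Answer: -56979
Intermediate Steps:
a = 262/119 (a = 35*(1/17) - 3*(-1/21) = 35/17 + ⅐ = 262/119 ≈ 2.2017)
o = 6331/119 (o = 51 + 262/119 = 6331/119 ≈ 53.202)
(o*63)*(-17) = ((6331/119)*63)*(-17) = (56979/17)*(-17) = -56979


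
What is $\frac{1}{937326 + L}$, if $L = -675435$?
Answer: $\frac{1}{261891} \approx 3.8184 \cdot 10^{-6}$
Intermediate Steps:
$\frac{1}{937326 + L} = \frac{1}{937326 - 675435} = \frac{1}{261891}$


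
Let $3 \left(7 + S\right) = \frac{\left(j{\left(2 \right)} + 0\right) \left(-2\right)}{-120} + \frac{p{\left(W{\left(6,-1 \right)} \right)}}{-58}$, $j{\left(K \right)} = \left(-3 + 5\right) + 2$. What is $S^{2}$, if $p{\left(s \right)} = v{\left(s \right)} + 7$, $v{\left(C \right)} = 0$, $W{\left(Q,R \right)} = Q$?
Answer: $\frac{335512489}{6812100} \approx 49.252$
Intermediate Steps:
$j{\left(K \right)} = 4$ ($j{\left(K \right)} = 2 + 2 = 4$)
$p{\left(s \right)} = 7$ ($p{\left(s \right)} = 0 + 7 = 7$)
$S = - \frac{18317}{2610}$ ($S = -7 + \frac{\frac{\left(4 + 0\right) \left(-2\right)}{-120} + \frac{7}{-58}}{3} = -7 + \frac{4 \left(-2\right) \left(- \frac{1}{120}\right) + 7 \left(- \frac{1}{58}\right)}{3} = -7 + \frac{\left(-8\right) \left(- \frac{1}{120}\right) - \frac{7}{58}}{3} = -7 + \frac{\frac{1}{15} - \frac{7}{58}}{3} = -7 + \frac{1}{3} \left(- \frac{47}{870}\right) = -7 - \frac{47}{2610} = - \frac{18317}{2610} \approx -7.018$)
$S^{2} = \left(- \frac{18317}{2610}\right)^{2} = \frac{335512489}{6812100}$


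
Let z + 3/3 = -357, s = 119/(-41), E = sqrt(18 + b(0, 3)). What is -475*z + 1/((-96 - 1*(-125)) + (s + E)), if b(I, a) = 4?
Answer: 94200749885/553959 - 1681*sqrt(22)/1107918 ≈ 1.7005e+5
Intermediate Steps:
E = sqrt(22) (E = sqrt(18 + 4) = sqrt(22) ≈ 4.6904)
s = -119/41 (s = 119*(-1/41) = -119/41 ≈ -2.9024)
z = -358 (z = -1 - 357 = -358)
-475*z + 1/((-96 - 1*(-125)) + (s + E)) = -475*(-358) + 1/((-96 - 1*(-125)) + (-119/41 + sqrt(22))) = 170050 + 1/((-96 + 125) + (-119/41 + sqrt(22))) = 170050 + 1/(29 + (-119/41 + sqrt(22))) = 170050 + 1/(1070/41 + sqrt(22))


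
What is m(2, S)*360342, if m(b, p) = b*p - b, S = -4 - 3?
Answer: -5765472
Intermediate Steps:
S = -7
m(b, p) = -b + b*p
m(2, S)*360342 = (2*(-1 - 7))*360342 = (2*(-8))*360342 = -16*360342 = -5765472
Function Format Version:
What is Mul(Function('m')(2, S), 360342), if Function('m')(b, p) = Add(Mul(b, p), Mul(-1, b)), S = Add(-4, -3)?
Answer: -5765472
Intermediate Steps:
S = -7
Function('m')(b, p) = Add(Mul(-1, b), Mul(b, p))
Mul(Function('m')(2, S), 360342) = Mul(Mul(2, Add(-1, -7)), 360342) = Mul(Mul(2, -8), 360342) = Mul(-16, 360342) = -5765472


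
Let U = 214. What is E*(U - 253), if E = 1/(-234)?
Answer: ⅙ ≈ 0.16667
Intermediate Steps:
E = -1/234 ≈ -0.0042735
E*(U - 253) = -(214 - 253)/234 = -1/234*(-39) = ⅙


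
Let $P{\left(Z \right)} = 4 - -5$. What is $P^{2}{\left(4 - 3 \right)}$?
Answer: $81$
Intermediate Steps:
$P{\left(Z \right)} = 9$ ($P{\left(Z \right)} = 4 + 5 = 9$)
$P^{2}{\left(4 - 3 \right)} = 9^{2} = 81$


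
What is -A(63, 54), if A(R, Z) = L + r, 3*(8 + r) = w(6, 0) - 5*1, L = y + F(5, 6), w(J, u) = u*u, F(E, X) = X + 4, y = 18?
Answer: -55/3 ≈ -18.333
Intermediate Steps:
F(E, X) = 4 + X
w(J, u) = u²
L = 28 (L = 18 + (4 + 6) = 18 + 10 = 28)
r = -29/3 (r = -8 + (0² - 5*1)/3 = -8 + (0 - 5)/3 = -8 + (⅓)*(-5) = -8 - 5/3 = -29/3 ≈ -9.6667)
A(R, Z) = 55/3 (A(R, Z) = 28 - 29/3 = 55/3)
-A(63, 54) = -1*55/3 = -55/3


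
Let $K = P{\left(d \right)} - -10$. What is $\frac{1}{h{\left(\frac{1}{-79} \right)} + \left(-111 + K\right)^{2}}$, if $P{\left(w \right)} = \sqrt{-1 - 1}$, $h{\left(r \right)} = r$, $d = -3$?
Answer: $\frac{79 i}{2 \left(7979 \sqrt{2} + 402860 i\right)} \approx 9.7972 \cdot 10^{-5} + 2.7442 \cdot 10^{-6} i$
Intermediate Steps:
$P{\left(w \right)} = i \sqrt{2}$ ($P{\left(w \right)} = \sqrt{-2} = i \sqrt{2}$)
$K = 10 + i \sqrt{2}$ ($K = i \sqrt{2} - -10 = i \sqrt{2} + 10 = 10 + i \sqrt{2} \approx 10.0 + 1.4142 i$)
$\frac{1}{h{\left(\frac{1}{-79} \right)} + \left(-111 + K\right)^{2}} = \frac{1}{\frac{1}{-79} + \left(-111 + \left(10 + i \sqrt{2}\right)\right)^{2}} = \frac{1}{- \frac{1}{79} + \left(-101 + i \sqrt{2}\right)^{2}}$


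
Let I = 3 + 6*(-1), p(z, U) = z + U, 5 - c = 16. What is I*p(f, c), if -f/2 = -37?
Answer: -189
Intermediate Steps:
f = 74 (f = -2*(-37) = 74)
c = -11 (c = 5 - 1*16 = 5 - 16 = -11)
p(z, U) = U + z
I = -3 (I = 3 - 6 = -3)
I*p(f, c) = -3*(-11 + 74) = -3*63 = -189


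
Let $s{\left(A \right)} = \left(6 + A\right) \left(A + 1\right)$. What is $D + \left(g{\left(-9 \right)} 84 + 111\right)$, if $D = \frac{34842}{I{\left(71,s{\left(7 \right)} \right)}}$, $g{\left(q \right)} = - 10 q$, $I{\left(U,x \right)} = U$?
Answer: $\frac{579483}{71} \approx 8161.7$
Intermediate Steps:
$s{\left(A \right)} = \left(1 + A\right) \left(6 + A\right)$ ($s{\left(A \right)} = \left(6 + A\right) \left(1 + A\right) = \left(1 + A\right) \left(6 + A\right)$)
$D = \frac{34842}{71} \approx 490.73$
$D + \left(g{\left(-9 \right)} 84 + 111\right) = \frac{34842}{71} + \left(\left(-10\right) \left(-9\right) 84 + 111\right) = \frac{34842}{71} + \left(90 \cdot 84 + 111\right) = \frac{34842}{71} + \left(7560 + 111\right) = \frac{34842}{71} + 7671 = \frac{579483}{71}$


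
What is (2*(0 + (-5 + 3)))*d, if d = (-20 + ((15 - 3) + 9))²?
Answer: -4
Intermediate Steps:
d = 1 (d = (-20 + (12 + 9))² = (-20 + 21)² = 1² = 1)
(2*(0 + (-5 + 3)))*d = (2*(0 + (-5 + 3)))*1 = (2*(0 - 2))*1 = (2*(-2))*1 = -4*1 = -4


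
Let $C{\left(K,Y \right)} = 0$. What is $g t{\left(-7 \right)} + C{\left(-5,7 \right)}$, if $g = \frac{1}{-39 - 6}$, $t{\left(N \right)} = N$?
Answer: $\frac{7}{45} \approx 0.15556$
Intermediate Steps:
$g = - \frac{1}{45}$ ($g = \frac{1}{-45} = - \frac{1}{45} \approx -0.022222$)
$g t{\left(-7 \right)} + C{\left(-5,7 \right)} = \left(- \frac{1}{45}\right) \left(-7\right) + 0 = \frac{7}{45} + 0 = \frac{7}{45}$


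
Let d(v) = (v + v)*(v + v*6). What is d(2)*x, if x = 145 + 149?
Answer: 16464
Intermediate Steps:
x = 294
d(v) = 14*v**2 (d(v) = (2*v)*(v + 6*v) = (2*v)*(7*v) = 14*v**2)
d(2)*x = (14*2**2)*294 = (14*4)*294 = 56*294 = 16464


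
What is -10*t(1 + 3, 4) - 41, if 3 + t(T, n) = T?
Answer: -51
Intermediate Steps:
t(T, n) = -3 + T
-10*t(1 + 3, 4) - 41 = -10*(-3 + (1 + 3)) - 41 = -10*(-3 + 4) - 41 = -10*1 - 41 = -10 - 41 = -51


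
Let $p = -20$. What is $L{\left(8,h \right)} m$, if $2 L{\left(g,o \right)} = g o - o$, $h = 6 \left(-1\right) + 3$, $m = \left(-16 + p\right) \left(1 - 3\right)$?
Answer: $-756$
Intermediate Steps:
$m = 72$ ($m = \left(-16 - 20\right) \left(1 - 3\right) = \left(-36\right) \left(-2\right) = 72$)
$h = -3$ ($h = -6 + 3 = -3$)
$L{\left(g,o \right)} = - \frac{o}{2} + \frac{g o}{2}$ ($L{\left(g,o \right)} = \frac{g o - o}{2} = \frac{- o + g o}{2} = - \frac{o}{2} + \frac{g o}{2}$)
$L{\left(8,h \right)} m = \frac{1}{2} \left(-3\right) \left(-1 + 8\right) 72 = \frac{1}{2} \left(-3\right) 7 \cdot 72 = \left(- \frac{21}{2}\right) 72 = -756$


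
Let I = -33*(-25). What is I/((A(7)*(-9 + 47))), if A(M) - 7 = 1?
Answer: 825/304 ≈ 2.7138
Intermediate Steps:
A(M) = 8 (A(M) = 7 + 1 = 8)
I = 825
I/((A(7)*(-9 + 47))) = 825/((8*(-9 + 47))) = 825/((8*38)) = 825/304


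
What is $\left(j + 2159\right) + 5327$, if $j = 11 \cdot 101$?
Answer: $8597$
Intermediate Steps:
$j = 1111$
$\left(j + 2159\right) + 5327 = \left(1111 + 2159\right) + 5327 = 3270 + 5327 = 8597$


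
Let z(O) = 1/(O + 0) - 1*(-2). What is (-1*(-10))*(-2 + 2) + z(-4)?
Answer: 7/4 ≈ 1.7500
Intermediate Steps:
z(O) = 2 + 1/O (z(O) = 1/O + 2 = 2 + 1/O)
(-1*(-10))*(-2 + 2) + z(-4) = (-1*(-10))*(-2 + 2) + (2 + 1/(-4)) = 10*0 + (2 - 1/4) = 0 + 7/4 = 7/4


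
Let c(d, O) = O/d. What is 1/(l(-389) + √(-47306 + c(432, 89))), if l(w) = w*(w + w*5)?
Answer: 392224032/356110416913735 - 12*I*√61308309/356110416913735 ≈ 1.1014e-6 - 2.6385e-10*I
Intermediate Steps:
l(w) = 6*w² (l(w) = w*(w + 5*w) = w*(6*w) = 6*w²)
1/(l(-389) + √(-47306 + c(432, 89))) = 1/(6*(-389)² + √(-47306 + 89/432)) = 1/(6*151321 + √(-47306 + 89*(1/432))) = 1/(907926 + √(-47306 + 89/432)) = 1/(907926 + √(-20436103/432)) = 1/(907926 + I*√61308309/36)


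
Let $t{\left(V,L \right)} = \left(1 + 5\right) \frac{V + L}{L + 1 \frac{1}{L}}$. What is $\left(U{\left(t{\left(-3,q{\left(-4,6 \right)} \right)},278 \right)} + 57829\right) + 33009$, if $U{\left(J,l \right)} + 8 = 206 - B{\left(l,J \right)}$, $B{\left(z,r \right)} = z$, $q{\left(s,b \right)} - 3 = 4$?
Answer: $90758$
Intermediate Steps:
$q{\left(s,b \right)} = 7$ ($q{\left(s,b \right)} = 3 + 4 = 7$)
$t{\left(V,L \right)} = \frac{6 \left(L + V\right)}{L + \frac{1}{L}}$ ($t{\left(V,L \right)} = 6 \frac{L + V}{L + \frac{1}{L}} = \frac{6 \left(L + V\right)}{L + \frac{1}{L}}$)
$U{\left(J,l \right)} = 198 - l$ ($U{\left(J,l \right)} = -8 - \left(-206 + l\right) = 198 - l$)
$\left(U{\left(t{\left(-3,q{\left(-4,6 \right)} \right)},278 \right)} + 57829\right) + 33009 = \left(\left(198 - 278\right) + 57829\right) + 33009 = \left(-80 + 57829\right) + 33009 = 57749 + 33009 = 90758$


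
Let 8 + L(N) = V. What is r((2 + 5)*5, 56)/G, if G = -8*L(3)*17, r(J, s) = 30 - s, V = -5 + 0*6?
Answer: -1/68 ≈ -0.014706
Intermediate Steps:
V = -5 (V = -5 + 0 = -5)
L(N) = -13 (L(N) = -8 - 5 = -13)
G = 1768 (G = -8*(-13)*17 = 104*17 = 1768)
r((2 + 5)*5, 56)/G = (30 - 1*56)/1768 = (30 - 56)*(1/1768) = -26*1/1768 = -1/68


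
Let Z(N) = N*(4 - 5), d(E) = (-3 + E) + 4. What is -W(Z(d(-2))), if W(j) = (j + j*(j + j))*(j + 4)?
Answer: -15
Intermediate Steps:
d(E) = 1 + E
Z(N) = -N (Z(N) = N*(-1) = -N)
W(j) = (4 + j)*(j + 2*j²) (W(j) = (j + j*(2*j))*(4 + j) = (j + 2*j²)*(4 + j) = (4 + j)*(j + 2*j²))
-W(Z(d(-2))) = -(-(1 - 2))*(4 + 2*(-(1 - 2))² + 9*(-(1 - 2))) = -(-1*(-1))*(4 + 2*(-1*(-1))² + 9*(-1*(-1))) = -(4 + 2*1² + 9*1) = -(4 + 2*1 + 9) = -(4 + 2 + 9) = -15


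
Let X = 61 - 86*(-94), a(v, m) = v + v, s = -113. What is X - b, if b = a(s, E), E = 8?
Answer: 8371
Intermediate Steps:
a(v, m) = 2*v
b = -226 (b = 2*(-113) = -226)
X = 8145 (X = 61 + 8084 = 8145)
X - b = 8145 - 1*(-226) = 8145 + 226 = 8371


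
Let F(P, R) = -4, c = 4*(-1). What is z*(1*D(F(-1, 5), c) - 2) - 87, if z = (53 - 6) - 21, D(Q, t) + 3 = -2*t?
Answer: -9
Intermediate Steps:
c = -4
D(Q, t) = -3 - 2*t
z = 26 (z = 47 - 21 = 26)
z*(1*D(F(-1, 5), c) - 2) - 87 = 26*(1*(-3 - 2*(-4)) - 2) - 87 = 26*(1*(-3 + 8) - 2) - 87 = 26*(1*5 - 2) - 87 = 26*(5 - 2) - 87 = 26*3 - 87 = 78 - 87 = -9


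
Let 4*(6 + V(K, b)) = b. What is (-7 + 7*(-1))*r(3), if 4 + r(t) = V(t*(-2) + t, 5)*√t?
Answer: 56 + 133*√3/2 ≈ 171.18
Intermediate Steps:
V(K, b) = -6 + b/4
r(t) = -4 - 19*√t/4 (r(t) = -4 + (-6 + (¼)*5)*√t = -4 + (-6 + 5/4)*√t = -4 - 19*√t/4)
(-7 + 7*(-1))*r(3) = (-7 + 7*(-1))*(-4 - 19*√3/4) = (-7 - 7)*(-4 - 19*√3/4) = -14*(-4 - 19*√3/4) = 56 + 133*√3/2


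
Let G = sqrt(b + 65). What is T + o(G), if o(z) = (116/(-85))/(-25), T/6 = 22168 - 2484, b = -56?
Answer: 250971116/2125 ≈ 1.1810e+5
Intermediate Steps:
T = 118104 (T = 6*(22168 - 2484) = 6*19684 = 118104)
G = 3 (G = sqrt(-56 + 65) = sqrt(9) = 3)
o(z) = 116/2125 (o(z) = (116*(-1/85))*(-1/25) = -116/85*(-1/25) = 116/2125)
T + o(G) = 118104 + 116/2125 = 250971116/2125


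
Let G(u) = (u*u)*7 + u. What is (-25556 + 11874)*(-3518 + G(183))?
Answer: -3161746016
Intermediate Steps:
G(u) = u + 7*u**2 (G(u) = u**2*7 + u = 7*u**2 + u = u + 7*u**2)
(-25556 + 11874)*(-3518 + G(183)) = (-25556 + 11874)*(-3518 + 183*(1 + 7*183)) = -13682*(-3518 + 183*(1 + 1281)) = -13682*(-3518 + 183*1282) = -13682*(-3518 + 234606) = -13682*231088 = -3161746016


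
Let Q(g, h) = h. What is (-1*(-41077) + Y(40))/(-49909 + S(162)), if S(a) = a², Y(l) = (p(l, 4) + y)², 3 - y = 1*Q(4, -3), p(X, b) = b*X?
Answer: -68633/23665 ≈ -2.9002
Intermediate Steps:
p(X, b) = X*b
y = 6 (y = 3 - (-3) = 3 - 1*(-3) = 3 + 3 = 6)
Y(l) = (6 + 4*l)² (Y(l) = (l*4 + 6)² = (4*l + 6)² = (6 + 4*l)²)
(-1*(-41077) + Y(40))/(-49909 + S(162)) = (-1*(-41077) + 4*(3 + 2*40)²)/(-49909 + 162²) = (41077 + 4*(3 + 80)²)/(-49909 + 26244) = (41077 + 4*83²)/(-23665) = (41077 + 4*6889)*(-1/23665) = (41077 + 27556)*(-1/23665) = 68633*(-1/23665) = -68633/23665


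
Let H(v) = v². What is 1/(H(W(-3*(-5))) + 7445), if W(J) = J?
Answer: 1/7670 ≈ 0.00013038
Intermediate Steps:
1/(H(W(-3*(-5))) + 7445) = 1/((-3*(-5))² + 7445) = 1/(15² + 7445) = 1/(225 + 7445) = 1/7670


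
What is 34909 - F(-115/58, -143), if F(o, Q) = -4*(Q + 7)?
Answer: 34365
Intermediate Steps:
F(o, Q) = -28 - 4*Q (F(o, Q) = -4*(7 + Q) = -28 - 4*Q)
34909 - F(-115/58, -143) = 34909 - (-28 - 4*(-143)) = 34909 - (-28 + 572) = 34909 - 1*544 = 34909 - 544 = 34365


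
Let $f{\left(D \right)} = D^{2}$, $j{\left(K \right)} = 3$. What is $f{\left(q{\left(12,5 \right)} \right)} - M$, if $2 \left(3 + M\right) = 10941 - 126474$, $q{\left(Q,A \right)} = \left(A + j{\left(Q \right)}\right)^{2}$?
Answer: $\frac{123731}{2} \approx 61866.0$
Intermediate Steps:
$q{\left(Q,A \right)} = \left(3 + A\right)^{2}$ ($q{\left(Q,A \right)} = \left(A + 3\right)^{2} = \left(3 + A\right)^{2}$)
$M = - \frac{115539}{2}$ ($M = -3 + \frac{10941 - 126474}{2} = -3 + \frac{1}{2} \left(-115533\right) = -3 - \frac{115533}{2} = - \frac{115539}{2} \approx -57770.0$)
$f{\left(q{\left(12,5 \right)} \right)} - M = \left(\left(3 + 5\right)^{2}\right)^{2} - - \frac{115539}{2} = \left(8^{2}\right)^{2} + \frac{115539}{2} = 64^{2} + \frac{115539}{2} = 4096 + \frac{115539}{2} = \frac{123731}{2}$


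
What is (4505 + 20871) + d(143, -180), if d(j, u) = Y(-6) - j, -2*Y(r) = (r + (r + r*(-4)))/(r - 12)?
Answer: 75700/3 ≈ 25233.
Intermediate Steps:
Y(r) = r/(-12 + r) (Y(r) = -(r + (r + r*(-4)))/(2*(r - 12)) = -(r + (r - 4*r))/(2*(-12 + r)) = -(r - 3*r)/(2*(-12 + r)) = -(-2*r)/(2*(-12 + r)) = -(-1)*r/(-12 + r) = r/(-12 + r))
d(j, u) = 1/3 - j (d(j, u) = -6/(-12 - 6) - j = -6/(-18) - j = -6*(-1/18) - j = 1/3 - j)
(4505 + 20871) + d(143, -180) = (4505 + 20871) + (1/3 - 1*143) = 25376 + (1/3 - 143) = 25376 - 428/3 = 75700/3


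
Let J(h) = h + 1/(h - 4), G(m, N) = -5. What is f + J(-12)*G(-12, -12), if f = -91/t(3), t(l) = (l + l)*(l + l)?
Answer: 8321/144 ≈ 57.785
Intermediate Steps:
J(h) = h + 1/(-4 + h)
t(l) = 4*l**2 (t(l) = (2*l)*(2*l) = 4*l**2)
f = -91/36 (f = -91/(4*3**2) = -91/(4*9) = -91/36 ≈ -2.5278)
f + J(-12)*G(-12, -12) = -91/36 + ((1 + (-12)**2 - 4*(-12))/(-4 - 12))*(-5) = -91/36 + ((1 + 144 + 48)/(-16))*(-5) = -91/36 - 1/16*193*(-5) = -91/36 - 193/16*(-5) = -91/36 + 965/16 = 8321/144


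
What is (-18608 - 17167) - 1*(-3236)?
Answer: -32539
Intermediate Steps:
(-18608 - 17167) - 1*(-3236) = -35775 + 3236 = -32539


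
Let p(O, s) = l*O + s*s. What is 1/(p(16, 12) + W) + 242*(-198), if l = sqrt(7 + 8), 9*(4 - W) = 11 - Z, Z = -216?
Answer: -8720566263/181997 - 1296*sqrt(15)/909985 ≈ -47916.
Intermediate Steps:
W = -191/9 (W = 4 - (11 - 1*(-216))/9 = 4 - (11 + 216)/9 = 4 - 1/9*227 = 4 - 227/9 = -191/9 ≈ -21.222)
l = sqrt(15) ≈ 3.8730
p(O, s) = s**2 + O*sqrt(15) (p(O, s) = sqrt(15)*O + s*s = O*sqrt(15) + s**2 = s**2 + O*sqrt(15))
1/(p(16, 12) + W) + 242*(-198) = 1/((12**2 + 16*sqrt(15)) - 191/9) + 242*(-198) = 1/((144 + 16*sqrt(15)) - 191/9) - 47916 = 1/(1105/9 + 16*sqrt(15)) - 47916 = -47916 + 1/(1105/9 + 16*sqrt(15))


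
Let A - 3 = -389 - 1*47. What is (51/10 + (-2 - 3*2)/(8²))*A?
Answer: -86167/40 ≈ -2154.2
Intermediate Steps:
A = -433 (A = 3 + (-389 - 1*47) = 3 + (-389 - 47) = 3 - 436 = -433)
(51/10 + (-2 - 3*2)/(8²))*A = (51/10 + (-2 - 3*2)/(8²))*(-433) = (51*(⅒) + (-2 - 6)/64)*(-433) = (51/10 - 8*1/64)*(-433) = (51/10 - ⅛)*(-433) = (199/40)*(-433) = -86167/40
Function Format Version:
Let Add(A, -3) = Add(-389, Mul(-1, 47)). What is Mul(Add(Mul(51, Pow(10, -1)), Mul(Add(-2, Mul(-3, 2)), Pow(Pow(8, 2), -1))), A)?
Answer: Rational(-86167, 40) ≈ -2154.2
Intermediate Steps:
A = -433 (A = Add(3, Add(-389, Mul(-1, 47))) = Add(3, Add(-389, -47)) = Add(3, -436) = -433)
Mul(Add(Mul(51, Pow(10, -1)), Mul(Add(-2, Mul(-3, 2)), Pow(Pow(8, 2), -1))), A) = Mul(Add(Mul(51, Pow(10, -1)), Mul(Add(-2, Mul(-3, 2)), Pow(Pow(8, 2), -1))), -433) = Mul(Add(Mul(51, Rational(1, 10)), Mul(Add(-2, -6), Pow(64, -1))), -433) = Mul(Add(Rational(51, 10), Mul(-8, Rational(1, 64))), -433) = Mul(Add(Rational(51, 10), Rational(-1, 8)), -433) = Mul(Rational(199, 40), -433) = Rational(-86167, 40)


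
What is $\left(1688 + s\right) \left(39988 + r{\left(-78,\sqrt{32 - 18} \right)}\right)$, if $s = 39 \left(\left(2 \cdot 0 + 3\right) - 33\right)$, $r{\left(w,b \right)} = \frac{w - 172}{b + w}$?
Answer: $\frac{12574276988}{607} + \frac{12950 \sqrt{14}}{607} \approx 2.0716 \cdot 10^{7}$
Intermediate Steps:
$r{\left(w,b \right)} = \frac{-172 + w}{b + w}$
$s = -1170$ ($s = 39 \left(\left(0 + 3\right) - 33\right) = 39 \left(3 - 33\right) = 39 \left(-30\right) = -1170$)
$\left(1688 + s\right) \left(39988 + r{\left(-78,\sqrt{32 - 18} \right)}\right) = \left(1688 - 1170\right) \left(39988 + \frac{-172 - 78}{\sqrt{32 - 18} - 78}\right) = 518 \left(39988 + \frac{1}{\sqrt{14} - 78} \left(-250\right)\right) = 518 \left(39988 + \frac{1}{-78 + \sqrt{14}} \left(-250\right)\right) = 518 \left(39988 - \frac{250}{-78 + \sqrt{14}}\right) = 20713784 - \frac{129500}{-78 + \sqrt{14}}$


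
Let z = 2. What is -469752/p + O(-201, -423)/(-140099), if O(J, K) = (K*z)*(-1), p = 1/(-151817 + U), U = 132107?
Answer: 1297150291179234/140099 ≈ 9.2588e+9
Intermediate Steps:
p = -1/19710 (p = 1/(-151817 + 132107) = 1/(-19710) = -1/19710 ≈ -5.0736e-5)
O(J, K) = -2*K (O(J, K) = (K*2)*(-1) = (2*K)*(-1) = -2*K)
-469752/p + O(-201, -423)/(-140099) = -469752/(-1/19710) - 2*(-423)/(-140099) = -469752*(-19710) + 846*(-1/140099) = 9258811920 - 846/140099 = 1297150291179234/140099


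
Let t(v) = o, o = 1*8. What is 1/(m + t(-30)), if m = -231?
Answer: -1/223 ≈ -0.0044843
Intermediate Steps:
o = 8
t(v) = 8
1/(m + t(-30)) = 1/(-231 + 8) = 1/(-223) = -1/223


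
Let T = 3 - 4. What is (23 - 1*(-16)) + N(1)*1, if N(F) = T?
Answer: 38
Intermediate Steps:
T = -1
N(F) = -1
(23 - 1*(-16)) + N(1)*1 = (23 - 1*(-16)) - 1*1 = (23 + 16) - 1 = 39 - 1 = 38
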